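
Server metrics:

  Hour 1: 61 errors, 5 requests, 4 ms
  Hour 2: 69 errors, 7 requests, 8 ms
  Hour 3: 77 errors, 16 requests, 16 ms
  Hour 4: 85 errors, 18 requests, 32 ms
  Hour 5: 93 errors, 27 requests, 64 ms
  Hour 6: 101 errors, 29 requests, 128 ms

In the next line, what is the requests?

38

Errors: +8 each step, so 61, 69, 77, 85, 93, 101 → 109.
Requests goes 5, 7, 16, 18, 27, 29 → 38 (alternating steps +2, +9, +2, +9, …).
Ms — ×2 each step: 4, 8, 16, 32, 64, 128 → 256.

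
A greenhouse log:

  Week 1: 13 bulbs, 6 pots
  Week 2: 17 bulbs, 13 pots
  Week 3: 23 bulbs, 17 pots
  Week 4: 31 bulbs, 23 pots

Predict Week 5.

Bulbs goes 13, 17, 23, 31 → 41 (differences are 4, 6, 8, … (increasing by 2 each time)).
For the pots, always the previous value of the bulbs: 6, 13, 17, 23 → 31.
So the next record is 41 bulbs, 31 pots.

41 bulbs, 31 pots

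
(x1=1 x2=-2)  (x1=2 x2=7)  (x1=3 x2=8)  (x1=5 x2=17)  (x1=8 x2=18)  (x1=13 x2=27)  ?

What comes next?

(x1=21 x2=28)

X1: 1, 2, 3, 5, 8, 13 → 21 (each term is the sum of the two before it).
X2 — alternating steps +9, +1, +9, +1, …: -2, 7, 8, 17, 18, 27 → 28.
Combining the parts gives (x1=21 x2=28).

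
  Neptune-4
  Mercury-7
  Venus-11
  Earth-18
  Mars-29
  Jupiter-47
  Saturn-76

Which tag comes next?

Planet: Neptune, Mercury, Venus, Earth, Mars, Jupiter, Saturn → Uranus (runs through the planets Mercury→Neptune).
Second component goes 4, 7, 11, 18, 29, 47, 76 → 123 (each term is the sum of the two before it).
So the next tag is Uranus-123.

Uranus-123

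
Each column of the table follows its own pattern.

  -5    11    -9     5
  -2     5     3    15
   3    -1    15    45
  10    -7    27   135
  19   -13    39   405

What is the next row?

First component goes -5, -2, 3, 10, 19 → 30 (differences are 3, 5, 7, … (increasing by 2 each time)).
Second component: −6 each step; 11, 5, -1, -7, -13 → -19.
Third component — +12 each step: -9, 3, 15, 27, 39 → 51.
Fourth component: 5, 15, 45, 135, 405 → 1215 (×3 each step).
Combining the parts gives 30  -19  51  1215.

30  -19  51  1215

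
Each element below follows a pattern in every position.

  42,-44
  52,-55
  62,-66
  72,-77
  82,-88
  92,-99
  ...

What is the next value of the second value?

-110

For the second value, −11 each step: -44, -55, -66, -77, -88, -99 → -110.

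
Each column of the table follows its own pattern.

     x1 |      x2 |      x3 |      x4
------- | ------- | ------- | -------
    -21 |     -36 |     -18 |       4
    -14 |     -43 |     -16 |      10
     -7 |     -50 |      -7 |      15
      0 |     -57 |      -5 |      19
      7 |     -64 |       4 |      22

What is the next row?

14  -71  6  24

Column x1: +7 each step, so -21, -14, -7, 0, 7 → 14.
For the column x2, −7 each step: -36, -43, -50, -57, -64 → -71.
For the column x3, alternating steps +2, +9, +2, +9, …: -18, -16, -7, -5, 4 → 6.
Column x4 — differences are 6, 5, 4, … (decreasing by 1 each time): 4, 10, 15, 19, 22 → 24.
Putting it together: 14  -71  6  24.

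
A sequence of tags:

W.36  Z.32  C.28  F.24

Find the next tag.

I.20

Letter: W, Z, C, F → I (letters move forward 3 places in the alphabet, wrapping Z→A).
Second component: −4 each step, so 36, 32, 28, 24 → 20.
Putting it together: I.20.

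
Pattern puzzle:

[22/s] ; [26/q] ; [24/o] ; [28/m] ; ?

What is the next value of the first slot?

26

First slot: alternating steps +4, −2, +4, −2, …, so 22, 26, 24, 28 → 26.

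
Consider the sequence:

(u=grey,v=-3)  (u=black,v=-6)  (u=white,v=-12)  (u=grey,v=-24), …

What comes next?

U: repeats grey → black → white, so grey, black, white, grey → black.
V goes -3, -6, -12, -24 → -48 (×2 each step).
Combining the parts gives (u=black,v=-48).

(u=black,v=-48)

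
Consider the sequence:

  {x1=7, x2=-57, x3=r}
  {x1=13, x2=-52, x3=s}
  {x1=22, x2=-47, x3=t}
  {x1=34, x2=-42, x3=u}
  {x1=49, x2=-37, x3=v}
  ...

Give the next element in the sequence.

{x1=67, x2=-32, x3=w}

X1: 7, 13, 22, 34, 49 → 67 (differences are 6, 9, 12, … (increasing by 3 each time)).
X2 — +5 each step: -57, -52, -47, -42, -37 → -32.
For the x3, letters move forward 1 place in the alphabet: r, s, t, u, v → w.
Putting it together: {x1=67, x2=-32, x3=w}.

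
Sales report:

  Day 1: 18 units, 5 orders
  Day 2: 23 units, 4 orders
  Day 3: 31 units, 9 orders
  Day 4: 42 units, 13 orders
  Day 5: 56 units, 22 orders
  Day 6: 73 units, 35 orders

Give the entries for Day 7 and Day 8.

93 units, 57 orders; 116 units, 92 orders

Units goes 18, 23, 31, 42, 56, 73 → 93 → 116 (differences are 5, 8, 11, … (increasing by 3 each time)).
For the orders, each term is the sum of the two before it: 5, 4, 9, 13, 22, 35 → 57 → 92.
Putting the parts together: 93 units, 57 orders and then 116 units, 92 orders.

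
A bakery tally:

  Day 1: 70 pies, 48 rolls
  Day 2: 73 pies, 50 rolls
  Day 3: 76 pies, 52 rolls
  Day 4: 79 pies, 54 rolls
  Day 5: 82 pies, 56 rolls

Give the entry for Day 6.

Pies — +3 each step: 70, 73, 76, 79, 82 → 85.
Rolls: +2 each step, so 48, 50, 52, 54, 56 → 58.
Putting it together: 85 pies, 58 rolls.

85 pies, 58 rolls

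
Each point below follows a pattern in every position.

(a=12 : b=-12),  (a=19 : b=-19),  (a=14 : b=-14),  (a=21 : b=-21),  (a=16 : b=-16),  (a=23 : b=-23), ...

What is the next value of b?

-18

A goes 12, 19, 14, 21, 16, 23 → 18 (alternating steps +7, −5, +7, −5, …).
B — always the negative of the a: -12, -19, -14, -21, -16, -23 → -18.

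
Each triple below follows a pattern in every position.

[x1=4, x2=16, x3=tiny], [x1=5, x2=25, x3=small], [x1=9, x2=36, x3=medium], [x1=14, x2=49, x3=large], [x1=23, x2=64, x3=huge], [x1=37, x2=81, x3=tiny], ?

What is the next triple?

[x1=60, x2=100, x3=small]

X1 — each term is the sum of the two before it: 4, 5, 9, 14, 23, 37 → 60.
X2: perfect squares: 4², 5², 6², …; 16, 25, 36, 49, 64, 81 → 100.
For the x3, repeats tiny → small → medium → large → huge: tiny, small, medium, large, huge, tiny → small.
So the next triple is [x1=60, x2=100, x3=small].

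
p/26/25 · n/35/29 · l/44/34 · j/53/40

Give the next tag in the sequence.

Letter: letters move back 2 places in the alphabet; p, n, l, j → h.
Second component goes 26, 35, 44, 53 → 62 (+9 each step).
Third component: differences are 4, 5, 6, … (increasing by 1 each time), so 25, 29, 34, 40 → 47.
Putting it together: h/62/47.

h/62/47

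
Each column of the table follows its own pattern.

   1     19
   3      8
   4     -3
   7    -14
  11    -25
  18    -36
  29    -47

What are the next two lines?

First component goes 1, 3, 4, 7, 11, 18, 29 → 47 → 76 (each term is the sum of the two before it).
Second component: 19, 8, -3, -14, -25, -36, -47 → -58 → -69 (−11 each step).
Putting the parts together: 47  -58 and then 76  -69.

47  -58; 76  -69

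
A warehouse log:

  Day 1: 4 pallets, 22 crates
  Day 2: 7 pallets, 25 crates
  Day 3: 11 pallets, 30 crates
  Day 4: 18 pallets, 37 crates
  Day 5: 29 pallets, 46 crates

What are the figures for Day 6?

47 pallets, 57 crates

Pallets: each term is the sum of the two before it; 4, 7, 11, 18, 29 → 47.
For the crates, differences are 3, 5, 7, … (increasing by 2 each time): 22, 25, 30, 37, 46 → 57.
Putting it together: 47 pallets, 57 crates.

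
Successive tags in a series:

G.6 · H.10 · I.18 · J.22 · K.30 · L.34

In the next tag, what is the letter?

Letter: letters move forward 1 place in the alphabet, so G, H, I, J, K, L → M.
Second component: alternating steps +4, +8, +4, +8, …, so 6, 10, 18, 22, 30, 34 → 42.

M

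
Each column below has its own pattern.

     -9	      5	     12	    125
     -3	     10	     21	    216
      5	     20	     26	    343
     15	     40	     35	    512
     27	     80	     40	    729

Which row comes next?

First component — differences are 6, 8, 10, … (increasing by 2 each time): -9, -3, 5, 15, 27 → 41.
Second component: 5, 10, 20, 40, 80 → 160 (×2 each step).
Third component goes 12, 21, 26, 35, 40 → 49 (alternating steps +9, +5, +9, +5, …).
Fourth component: perfect cubes: 5³, 6³, 7³, …; 125, 216, 343, 512, 729 → 1000.
So the next row is 41  160  49  1000.

41  160  49  1000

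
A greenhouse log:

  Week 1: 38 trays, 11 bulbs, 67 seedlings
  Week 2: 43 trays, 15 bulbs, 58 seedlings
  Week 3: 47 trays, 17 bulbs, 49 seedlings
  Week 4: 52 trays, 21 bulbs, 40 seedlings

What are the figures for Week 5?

Trays: alternating steps +5, +4, +5, +4, …; 38, 43, 47, 52 → 56.
Bulbs — alternating steps +4, +2, +4, +2, …: 11, 15, 17, 21 → 23.
Seedlings: −9 each step, so 67, 58, 49, 40 → 31.
So the next row is 56 trays, 23 bulbs, 31 seedlings.

56 trays, 23 bulbs, 31 seedlings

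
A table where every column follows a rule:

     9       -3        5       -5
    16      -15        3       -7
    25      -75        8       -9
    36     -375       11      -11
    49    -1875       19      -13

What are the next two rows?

For the first component, perfect squares: 3², 4², 5², …: 9, 16, 25, 36, 49 → 64 → 81.
Second component goes -3, -15, -75, -375, -1875 → -9375 → -46875 (×5 each step).
Third component goes 5, 3, 8, 11, 19 → 30 → 49 (each term is the sum of the two before it).
Fourth component — −2 each step: -5, -7, -9, -11, -13 → -15 → -17.
So the next two rows are 64  -9375  30  -15 and 81  -46875  49  -17.

64  -9375  30  -15; 81  -46875  49  -17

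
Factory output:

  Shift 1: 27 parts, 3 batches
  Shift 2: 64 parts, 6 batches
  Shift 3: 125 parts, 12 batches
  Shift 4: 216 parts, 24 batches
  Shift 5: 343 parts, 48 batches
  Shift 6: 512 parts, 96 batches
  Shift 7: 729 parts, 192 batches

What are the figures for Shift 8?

1000 parts, 384 batches

Parts: perfect cubes: 3³, 4³, 5³, …; 27, 64, 125, 216, 343, 512, 729 → 1000.
Batches: ×2 each step; 3, 6, 12, 24, 48, 96, 192 → 384.
So the next row is 1000 parts, 384 batches.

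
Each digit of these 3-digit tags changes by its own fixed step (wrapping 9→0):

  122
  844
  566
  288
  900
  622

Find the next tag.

344

First digit — −3 each step, mod 10: 1, 8, 5, 2, 9, 6 → 3.
For the second digit, +2 each step, mod 10: 2, 4, 6, 8, 0, 2 → 4.
Third digit: 2, 4, 6, 8, 0, 2 → 4 (+2 each step, mod 10).
Combining the parts gives 344.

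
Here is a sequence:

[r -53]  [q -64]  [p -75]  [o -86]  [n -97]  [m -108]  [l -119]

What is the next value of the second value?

-130

Second value: −11 each step, so -53, -64, -75, -86, -97, -108, -119 → -130.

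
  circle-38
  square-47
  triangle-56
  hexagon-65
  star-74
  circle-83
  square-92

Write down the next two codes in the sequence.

triangle-101 then hexagon-110

Shape: repeats circle → square → triangle → hexagon → star; circle, square, triangle, hexagon, star, circle, square → triangle → hexagon.
Second component: +9 each step; 38, 47, 56, 65, 74, 83, 92 → 101 → 110.
Putting the parts together: triangle-101 and then hexagon-110.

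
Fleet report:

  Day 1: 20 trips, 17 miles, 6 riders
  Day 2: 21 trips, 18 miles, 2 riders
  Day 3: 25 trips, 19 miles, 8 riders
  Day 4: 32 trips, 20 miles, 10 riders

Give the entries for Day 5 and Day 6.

Trips — differences are 1, 4, 7, … (increasing by 3 each time): 20, 21, 25, 32 → 42 → 55.
Miles: 17, 18, 19, 20 → 21 → 22 (+1 each step).
Riders: each term is the sum of the two before it, so 6, 2, 8, 10 → 18 → 28.
Putting the parts together: 42 trips, 21 miles, 18 riders and then 55 trips, 22 miles, 28 riders.

42 trips, 21 miles, 18 riders; 55 trips, 22 miles, 28 riders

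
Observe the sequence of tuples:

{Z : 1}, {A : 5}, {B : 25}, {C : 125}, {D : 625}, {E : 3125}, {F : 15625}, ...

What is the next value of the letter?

G

For the letter, letters move forward 1 place in the alphabet, wrapping Z→A: Z, A, B, C, D, E, F → G.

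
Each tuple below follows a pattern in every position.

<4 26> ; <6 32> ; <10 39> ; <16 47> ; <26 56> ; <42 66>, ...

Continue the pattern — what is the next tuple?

For the first value, each term is the sum of the two before it: 4, 6, 10, 16, 26, 42 → 68.
Second value — differences are 6, 7, 8, … (increasing by 1 each time): 26, 32, 39, 47, 56, 66 → 77.
Combining the parts gives <68 77>.

<68 77>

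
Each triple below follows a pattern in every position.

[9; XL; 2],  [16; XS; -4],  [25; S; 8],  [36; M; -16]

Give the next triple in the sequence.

First component: 9, 16, 25, 36 → 49 (perfect squares: 3², 4², 5², …).
For the size, runs through clothing sizes XS→XL: XL, XS, S, M → L.
For the third component, ×(-2) each step: 2, -4, 8, -16 → 32.
Combining the parts gives [49; L; 32].

[49; L; 32]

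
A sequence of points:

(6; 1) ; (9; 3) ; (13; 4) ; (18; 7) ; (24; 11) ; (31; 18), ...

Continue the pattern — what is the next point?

(39; 29)

For the first value, differences are 3, 4, 5, … (increasing by 1 each time): 6, 9, 13, 18, 24, 31 → 39.
Second value: each term is the sum of the two before it, so 1, 3, 4, 7, 11, 18 → 29.
Combining the parts gives (39; 29).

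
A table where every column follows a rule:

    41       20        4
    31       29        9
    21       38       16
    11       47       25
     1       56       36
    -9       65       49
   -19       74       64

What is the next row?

-29  83  81

For the first component, −10 each step: 41, 31, 21, 11, 1, -9, -19 → -29.
Second component: 20, 29, 38, 47, 56, 65, 74 → 83 (+9 each step).
For the third component, perfect squares: 2², 3², 4², …: 4, 9, 16, 25, 36, 49, 64 → 81.
Putting it together: -29  83  81.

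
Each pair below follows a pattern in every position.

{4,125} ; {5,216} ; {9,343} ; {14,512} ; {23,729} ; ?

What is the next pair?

{37,1000}

First value — each term is the sum of the two before it: 4, 5, 9, 14, 23 → 37.
Second value — perfect cubes: 5³, 6³, 7³, …: 125, 216, 343, 512, 729 → 1000.
Combining the parts gives {37,1000}.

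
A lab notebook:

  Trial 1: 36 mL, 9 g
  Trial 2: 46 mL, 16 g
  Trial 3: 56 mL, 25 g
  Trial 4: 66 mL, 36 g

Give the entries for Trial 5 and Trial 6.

For the mL, +10 each step: 36, 46, 56, 66 → 76 → 86.
G — perfect squares: 3², 4², 5², …: 9, 16, 25, 36 → 49 → 64.
Putting the parts together: 76 mL, 49 g and then 86 mL, 64 g.

76 mL, 49 g; 86 mL, 64 g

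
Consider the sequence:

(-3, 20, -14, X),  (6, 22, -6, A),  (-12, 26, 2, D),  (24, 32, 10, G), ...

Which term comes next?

(-48, 40, 18, J)

First slot: ×(-2) each step, so -3, 6, -12, 24 → -48.
Second slot: 20, 22, 26, 32 → 40 (differences are 2, 4, 6, … (increasing by 2 each time)).
For the third slot, +8 each step: -14, -6, 2, 10 → 18.
For the letter, letters move forward 3 places in the alphabet, wrapping Z→A: X, A, D, G → J.
So the next term is (-48, 40, 18, J).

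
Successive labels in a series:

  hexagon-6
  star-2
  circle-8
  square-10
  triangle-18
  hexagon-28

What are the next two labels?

Shape: repeats hexagon → star → circle → square → triangle, so hexagon, star, circle, square, triangle, hexagon → star → circle.
Second component goes 6, 2, 8, 10, 18, 28 → 46 → 74 (each term is the sum of the two before it).
So the next two labels are star-46 and circle-74.

star-46 then circle-74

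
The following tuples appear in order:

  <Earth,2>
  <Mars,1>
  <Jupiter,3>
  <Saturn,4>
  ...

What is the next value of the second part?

Second part: each term is the sum of the two before it; 2, 1, 3, 4 → 7.

7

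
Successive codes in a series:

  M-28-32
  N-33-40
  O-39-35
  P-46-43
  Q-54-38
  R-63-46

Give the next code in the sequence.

Letter — letters move forward 1 place in the alphabet: M, N, O, P, Q, R → S.
Second component goes 28, 33, 39, 46, 54, 63 → 73 (differences are 5, 6, 7, … (increasing by 1 each time)).
Third component: alternating steps +8, −5, +8, −5, …, so 32, 40, 35, 43, 38, 46 → 41.
So the next code is S-73-41.

S-73-41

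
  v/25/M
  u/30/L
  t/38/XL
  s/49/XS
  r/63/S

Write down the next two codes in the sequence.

q/80/M then p/100/L

Letter: letters move back 1 place in the alphabet, so v, u, t, s, r → q → p.
Second component goes 25, 30, 38, 49, 63 → 80 → 100 (differences are 5, 8, 11, … (increasing by 3 each time)).
Size goes M, L, XL, XS, S → M → L (runs through clothing sizes XS→XL).
So the next two codes are q/80/M and p/100/L.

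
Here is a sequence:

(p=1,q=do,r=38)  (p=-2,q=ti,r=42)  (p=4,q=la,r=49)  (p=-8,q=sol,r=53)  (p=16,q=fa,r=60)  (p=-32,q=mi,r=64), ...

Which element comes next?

P: ×(-2) each step; 1, -2, 4, -8, 16, -32 → 64.
Q: runs backward through the solfège scale do→ti, so do, ti, la, sol, fa, mi → re.
R goes 38, 42, 49, 53, 60, 64 → 71 (alternating steps +4, +7, +4, +7, …).
So the next element is (p=64,q=re,r=71).

(p=64,q=re,r=71)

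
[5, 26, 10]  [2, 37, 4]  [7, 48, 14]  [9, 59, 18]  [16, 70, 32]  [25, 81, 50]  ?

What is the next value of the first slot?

First slot goes 5, 2, 7, 9, 16, 25 → 41 (each term is the sum of the two before it).
Second slot — +11 each step: 26, 37, 48, 59, 70, 81 → 92.
Third slot — always 2 × the first slot: 10, 4, 14, 18, 32, 50 → 82.

41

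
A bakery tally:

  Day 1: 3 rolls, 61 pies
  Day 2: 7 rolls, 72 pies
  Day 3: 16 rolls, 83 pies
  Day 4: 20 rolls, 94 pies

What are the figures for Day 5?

29 rolls, 105 pies

For the rolls, alternating steps +4, +9, +4, +9, …: 3, 7, 16, 20 → 29.
Pies: +11 each step, so 61, 72, 83, 94 → 105.
Combining the parts gives 29 rolls, 105 pies.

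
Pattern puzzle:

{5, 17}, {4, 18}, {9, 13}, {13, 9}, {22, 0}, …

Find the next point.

{35, -13}

First entry: 5, 4, 9, 13, 22 → 35 (each term is the sum of the two before it).
Second entry: 17, 18, 13, 9, 0 → -13 (together with the first entry always sums to 22).
Putting it together: {35, -13}.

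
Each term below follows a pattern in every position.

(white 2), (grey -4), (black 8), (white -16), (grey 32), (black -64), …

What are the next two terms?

Shade goes white, grey, black, white, grey, black → white → grey (repeats white → grey → black).
Second value: ×(-2) each step, so 2, -4, 8, -16, 32, -64 → 128 → -256.
So the next two terms are (white 128) and (grey -256).

(white 128), (grey -256)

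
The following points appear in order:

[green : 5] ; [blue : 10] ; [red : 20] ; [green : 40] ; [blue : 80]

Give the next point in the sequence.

Colour — repeats green → blue → red: green, blue, red, green, blue → red.
For the second coordinate, ×2 each step: 5, 10, 20, 40, 80 → 160.
Putting it together: [red : 160].

[red : 160]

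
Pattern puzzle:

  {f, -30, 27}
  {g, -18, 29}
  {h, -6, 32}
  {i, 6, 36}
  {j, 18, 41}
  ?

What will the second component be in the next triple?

Letter: letters move forward 1 place in the alphabet, so f, g, h, i, j → k.
Second component goes -30, -18, -6, 6, 18 → 30 (+12 each step).
Third component goes 27, 29, 32, 36, 41 → 47 (differences are 2, 3, 4, … (increasing by 1 each time)).

30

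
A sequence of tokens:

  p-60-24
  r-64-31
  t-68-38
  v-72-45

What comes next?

Letter goes p, r, t, v → x (letters move forward 2 places in the alphabet).
Second component — +4 each step: 60, 64, 68, 72 → 76.
For the third component, +7 each step: 24, 31, 38, 45 → 52.
So the next token is x-76-52.

x-76-52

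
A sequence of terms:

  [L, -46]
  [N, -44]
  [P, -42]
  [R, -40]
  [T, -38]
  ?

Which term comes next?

[V, -36]

Letter: letters move forward 2 places in the alphabet; L, N, P, R, T → V.
Second part goes -46, -44, -42, -40, -38 → -36 (+2 each step).
Putting it together: [V, -36].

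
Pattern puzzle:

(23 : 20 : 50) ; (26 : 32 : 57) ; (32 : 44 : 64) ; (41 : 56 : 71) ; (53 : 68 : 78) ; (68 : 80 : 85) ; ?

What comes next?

(86 : 92 : 92)

For the first slot, differences are 3, 6, 9, … (increasing by 3 each time): 23, 26, 32, 41, 53, 68 → 86.
Second slot — +12 each step: 20, 32, 44, 56, 68, 80 → 92.
Third slot — +7 each step: 50, 57, 64, 71, 78, 85 → 92.
Putting it together: (86 : 92 : 92).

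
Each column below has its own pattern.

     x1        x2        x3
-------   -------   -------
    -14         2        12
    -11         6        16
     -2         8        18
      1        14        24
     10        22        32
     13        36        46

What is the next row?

Column x1: alternating steps +3, +9, +3, +9, …, so -14, -11, -2, 1, 10, 13 → 22.
For the column x2, each term is the sum of the two before it: 2, 6, 8, 14, 22, 36 → 58.
Column x3: always 10 more than the column x2, so 12, 16, 18, 24, 32, 46 → 68.
Putting it together: 22  58  68.

22  58  68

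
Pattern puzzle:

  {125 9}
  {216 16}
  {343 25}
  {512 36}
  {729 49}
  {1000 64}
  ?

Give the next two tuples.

For the first value, perfect cubes: 5³, 6³, 7³, …: 125, 216, 343, 512, 729, 1000 → 1331 → 1728.
Second value goes 9, 16, 25, 36, 49, 64 → 81 → 100 (perfect squares: 3², 4², 5², …).
Putting the parts together: {1331 81} and then {1728 100}.

{1331 81}, {1728 100}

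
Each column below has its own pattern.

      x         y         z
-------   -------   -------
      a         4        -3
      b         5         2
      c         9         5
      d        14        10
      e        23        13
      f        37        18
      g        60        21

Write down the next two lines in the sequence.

h  97  26; i  157  29

Column x goes a, b, c, d, e, f, g → h → i (letters move forward 1 place in the alphabet).
For the column y, each term is the sum of the two before it: 4, 5, 9, 14, 23, 37, 60 → 97 → 157.
Column z goes -3, 2, 5, 10, 13, 18, 21 → 26 → 29 (alternating steps +5, +3, +5, +3, …).
Putting the parts together: h  97  26 and then i  157  29.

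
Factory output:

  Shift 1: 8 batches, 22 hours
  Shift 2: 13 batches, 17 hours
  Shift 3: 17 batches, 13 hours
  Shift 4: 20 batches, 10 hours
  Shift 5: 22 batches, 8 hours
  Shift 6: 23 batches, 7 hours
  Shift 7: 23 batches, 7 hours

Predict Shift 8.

For the batches, differences are 5, 4, 3, … (decreasing by 1 each time): 8, 13, 17, 20, 22, 23, 23 → 22.
Hours — together with the batches always sums to 30: 22, 17, 13, 10, 8, 7, 7 → 8.
So the next record is 22 batches, 8 hours.

22 batches, 8 hours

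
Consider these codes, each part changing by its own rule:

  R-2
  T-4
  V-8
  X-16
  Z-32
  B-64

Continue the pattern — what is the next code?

Letter — letters move forward 2 places in the alphabet, wrapping Z→A: R, T, V, X, Z, B → D.
Second component: 2, 4, 8, 16, 32, 64 → 128 (×2 each step).
Combining the parts gives D-128.

D-128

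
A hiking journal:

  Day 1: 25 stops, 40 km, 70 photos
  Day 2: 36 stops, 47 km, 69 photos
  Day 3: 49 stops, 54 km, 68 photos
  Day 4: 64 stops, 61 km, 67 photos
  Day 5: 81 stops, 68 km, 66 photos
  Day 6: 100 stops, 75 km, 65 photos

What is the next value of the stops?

121

Stops: perfect squares: 5², 6², 7², …; 25, 36, 49, 64, 81, 100 → 121.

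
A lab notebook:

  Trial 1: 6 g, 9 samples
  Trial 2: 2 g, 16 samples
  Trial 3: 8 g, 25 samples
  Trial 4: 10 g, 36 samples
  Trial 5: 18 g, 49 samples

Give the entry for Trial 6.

28 g, 64 samples

G: each term is the sum of the two before it, so 6, 2, 8, 10, 18 → 28.
For the samples, perfect squares: 3², 4², 5², …: 9, 16, 25, 36, 49 → 64.
So the next line is 28 g, 64 samples.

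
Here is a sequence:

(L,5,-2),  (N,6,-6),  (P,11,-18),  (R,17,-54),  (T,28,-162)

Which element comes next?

Letter — letters move forward 2 places in the alphabet: L, N, P, R, T → V.
For the second component, each term is the sum of the two before it: 5, 6, 11, 17, 28 → 45.
Third component goes -2, -6, -18, -54, -162 → -486 (×3 each step).
Combining the parts gives (V,45,-486).

(V,45,-486)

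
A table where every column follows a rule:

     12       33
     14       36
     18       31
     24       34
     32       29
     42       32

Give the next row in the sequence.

First component: 12, 14, 18, 24, 32, 42 → 54 (differences are 2, 4, 6, … (increasing by 2 each time)).
Second component — alternating steps +3, −5, +3, −5, …: 33, 36, 31, 34, 29, 32 → 27.
So the next row is 54  27.

54  27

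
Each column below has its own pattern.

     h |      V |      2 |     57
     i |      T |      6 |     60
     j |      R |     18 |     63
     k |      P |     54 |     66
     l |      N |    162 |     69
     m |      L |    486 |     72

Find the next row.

First letter — letters move forward 1 place in the alphabet: h, i, j, k, l, m → n.
Second letter — letters move back 2 places in the alphabet: V, T, R, P, N, L → J.
For the third component, ×3 each step: 2, 6, 18, 54, 162, 486 → 1458.
Fourth component: +3 each step, so 57, 60, 63, 66, 69, 72 → 75.
Combining the parts gives n  J  1458  75.

n  J  1458  75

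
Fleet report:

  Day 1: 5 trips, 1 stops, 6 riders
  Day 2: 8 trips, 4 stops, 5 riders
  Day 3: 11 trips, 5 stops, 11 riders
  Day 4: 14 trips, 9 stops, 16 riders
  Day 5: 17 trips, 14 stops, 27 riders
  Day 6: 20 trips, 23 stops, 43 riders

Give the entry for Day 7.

Trips: 5, 8, 11, 14, 17, 20 → 23 (+3 each step).
Stops: 1, 4, 5, 9, 14, 23 → 37 (each term is the sum of the two before it).
Riders: each term is the sum of the two before it, so 6, 5, 11, 16, 27, 43 → 70.
So the next row is 23 trips, 37 stops, 70 riders.

23 trips, 37 stops, 70 riders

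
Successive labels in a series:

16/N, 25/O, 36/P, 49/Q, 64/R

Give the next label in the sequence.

81/S

First component: 16, 25, 36, 49, 64 → 81 (perfect squares: 4², 5², 6², …).
Letter: letters move forward 1 place in the alphabet, so N, O, P, Q, R → S.
So the next label is 81/S.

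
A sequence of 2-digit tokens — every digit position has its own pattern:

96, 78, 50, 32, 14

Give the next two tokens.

96 then 78

For the first digit, −2 each step, mod 10: 9, 7, 5, 3, 1 → 9 → 7.
For the second digit, +2 each step, mod 10: 6, 8, 0, 2, 4 → 6 → 8.
So the next two tokens are 96 and 78.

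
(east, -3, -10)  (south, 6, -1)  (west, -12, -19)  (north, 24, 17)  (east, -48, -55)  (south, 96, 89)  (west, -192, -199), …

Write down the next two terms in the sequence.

Direction: east, south, west, north, east, south, west → north → east (repeats east → south → west → north).
For the second part, ×(-2) each step: -3, 6, -12, 24, -48, 96, -192 → 384 → -768.
Third part: always 7 less than the second part; -10, -1, -19, 17, -55, 89, -199 → 377 → -775.
Putting the parts together: (north, 384, 377) and then (east, -768, -775).

(north, 384, 377), (east, -768, -775)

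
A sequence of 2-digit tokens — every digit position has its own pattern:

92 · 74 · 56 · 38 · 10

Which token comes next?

92

For the first digit, −2 each step, mod 10: 9, 7, 5, 3, 1 → 9.
For the second digit, +2 each step, mod 10: 2, 4, 6, 8, 0 → 2.
Combining the parts gives 92.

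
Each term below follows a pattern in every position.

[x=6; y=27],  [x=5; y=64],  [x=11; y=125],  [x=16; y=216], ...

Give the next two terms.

X goes 6, 5, 11, 16 → 27 → 43 (each term is the sum of the two before it).
For the y, perfect cubes: 3³, 4³, 5³, …: 27, 64, 125, 216 → 343 → 512.
Putting the parts together: [x=27; y=343] and then [x=43; y=512].

[x=27; y=343], [x=43; y=512]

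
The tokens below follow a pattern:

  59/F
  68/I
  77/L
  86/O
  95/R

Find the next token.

104/U

First component: +9 each step, so 59, 68, 77, 86, 95 → 104.
For the letter, letters move forward 3 places in the alphabet: F, I, L, O, R → U.
Putting it together: 104/U.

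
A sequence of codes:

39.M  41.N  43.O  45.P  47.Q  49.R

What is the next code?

First component: +2 each step, so 39, 41, 43, 45, 47, 49 → 51.
Letter goes M, N, O, P, Q, R → S (letters move forward 1 place in the alphabet).
So the next code is 51.S.

51.S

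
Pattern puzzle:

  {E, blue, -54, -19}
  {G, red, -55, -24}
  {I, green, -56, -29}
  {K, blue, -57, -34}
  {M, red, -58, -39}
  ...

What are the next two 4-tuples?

{O, green, -59, -44}, {Q, blue, -60, -49}

For the letter, letters move forward 2 places in the alphabet: E, G, I, K, M → O → Q.
Colour: blue, red, green, blue, red → green → blue (repeats blue → red → green).
Third value — −1 each step: -54, -55, -56, -57, -58 → -59 → -60.
Fourth value: −5 each step, so -19, -24, -29, -34, -39 → -44 → -49.
Putting the parts together: {O, green, -59, -44} and then {Q, blue, -60, -49}.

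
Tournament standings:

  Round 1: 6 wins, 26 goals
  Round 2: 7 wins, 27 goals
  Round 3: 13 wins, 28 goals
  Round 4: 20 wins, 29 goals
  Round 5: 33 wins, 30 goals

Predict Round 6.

Wins: each term is the sum of the two before it; 6, 7, 13, 20, 33 → 53.
Goals: +1 each step; 26, 27, 28, 29, 30 → 31.
Putting it together: 53 wins, 31 goals.

53 wins, 31 goals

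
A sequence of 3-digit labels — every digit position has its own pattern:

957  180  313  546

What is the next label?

779

First digit goes 9, 1, 3, 5 → 7 (+2 each step, mod 10).
Second digit goes 5, 8, 1, 4 → 7 (+3 each step, mod 10).
Third digit: 7, 0, 3, 6 → 9 (+3 each step, mod 10).
So the next label is 779.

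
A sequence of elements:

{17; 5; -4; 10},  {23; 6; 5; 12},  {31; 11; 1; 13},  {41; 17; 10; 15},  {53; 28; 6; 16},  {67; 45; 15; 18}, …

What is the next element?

First coordinate — differences are 6, 8, 10, … (increasing by 2 each time): 17, 23, 31, 41, 53, 67 → 83.
Second coordinate: each term is the sum of the two before it; 5, 6, 11, 17, 28, 45 → 73.
Third coordinate: -4, 5, 1, 10, 6, 15 → 11 (alternating steps +9, −4, +9, −4, …).
Fourth coordinate: alternating steps +2, +1, +2, +1, …; 10, 12, 13, 15, 16, 18 → 19.
Combining the parts gives {83; 73; 11; 19}.

{83; 73; 11; 19}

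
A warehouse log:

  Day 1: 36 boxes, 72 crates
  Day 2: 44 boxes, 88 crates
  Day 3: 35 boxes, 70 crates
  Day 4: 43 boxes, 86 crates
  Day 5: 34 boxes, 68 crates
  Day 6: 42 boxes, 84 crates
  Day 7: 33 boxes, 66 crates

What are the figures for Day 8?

41 boxes, 82 crates

Boxes: 36, 44, 35, 43, 34, 42, 33 → 41 (alternating steps +8, −9, +8, −9, …).
For the crates, always 2 × the boxes: 72, 88, 70, 86, 68, 84, 66 → 82.
So the next row is 41 boxes, 82 crates.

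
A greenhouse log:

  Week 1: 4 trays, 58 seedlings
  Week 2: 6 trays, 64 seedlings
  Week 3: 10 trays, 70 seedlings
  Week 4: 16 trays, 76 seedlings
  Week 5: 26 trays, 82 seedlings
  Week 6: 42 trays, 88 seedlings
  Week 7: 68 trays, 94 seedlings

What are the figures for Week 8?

110 trays, 100 seedlings

Trays: each term is the sum of the two before it; 4, 6, 10, 16, 26, 42, 68 → 110.
For the seedlings, +6 each step: 58, 64, 70, 76, 82, 88, 94 → 100.
Putting it together: 110 trays, 100 seedlings.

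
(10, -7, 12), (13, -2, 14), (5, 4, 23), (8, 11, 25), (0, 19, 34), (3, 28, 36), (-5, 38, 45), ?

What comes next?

(-2, 49, 47)

First component: 10, 13, 5, 8, 0, 3, -5 → -2 (alternating steps +3, −8, +3, −8, …).
Second component: -7, -2, 4, 11, 19, 28, 38 → 49 (differences are 5, 6, 7, … (increasing by 1 each time)).
Third component — alternating steps +2, +9, +2, +9, …: 12, 14, 23, 25, 34, 36, 45 → 47.
Combining the parts gives (-2, 49, 47).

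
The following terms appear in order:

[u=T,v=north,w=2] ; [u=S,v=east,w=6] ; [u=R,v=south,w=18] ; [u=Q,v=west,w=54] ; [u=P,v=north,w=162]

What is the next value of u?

U: letters move back 1 place in the alphabet; T, S, R, Q, P → O.

O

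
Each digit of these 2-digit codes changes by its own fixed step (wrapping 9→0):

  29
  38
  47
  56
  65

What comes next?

74

First digit: 2, 3, 4, 5, 6 → 7 (+1 each step, mod 10).
Second digit: −1 each step, mod 10, so 9, 8, 7, 6, 5 → 4.
Putting it together: 74.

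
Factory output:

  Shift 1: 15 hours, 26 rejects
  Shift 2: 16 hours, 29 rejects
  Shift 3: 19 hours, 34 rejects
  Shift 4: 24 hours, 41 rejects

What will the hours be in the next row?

For the hours, differences are 1, 3, 5, … (increasing by 2 each time): 15, 16, 19, 24 → 31.

31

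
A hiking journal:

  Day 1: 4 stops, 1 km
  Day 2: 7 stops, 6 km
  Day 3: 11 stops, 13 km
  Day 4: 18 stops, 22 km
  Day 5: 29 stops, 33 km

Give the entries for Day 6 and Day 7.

47 stops, 46 km; 76 stops, 61 km

Stops: 4, 7, 11, 18, 29 → 47 → 76 (each term is the sum of the two before it).
Km — differences are 5, 7, 9, … (increasing by 2 each time): 1, 6, 13, 22, 33 → 46 → 61.
So the next two rows are 47 stops, 46 km and 76 stops, 61 km.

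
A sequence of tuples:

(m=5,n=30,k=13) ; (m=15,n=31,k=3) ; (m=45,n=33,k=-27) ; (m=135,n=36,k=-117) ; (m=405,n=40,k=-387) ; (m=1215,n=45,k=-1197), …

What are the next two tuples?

M goes 5, 15, 45, 135, 405, 1215 → 3645 → 10935 (×3 each step).
N — differences are 1, 2, 3, … (increasing by 1 each time): 30, 31, 33, 36, 40, 45 → 51 → 58.
K goes 13, 3, -27, -117, -387, -1197 → -3627 → -10917 (together with the m always sums to 18).
Putting the parts together: (m=3645,n=51,k=-3627) and then (m=10935,n=58,k=-10917).

(m=3645,n=51,k=-3627), (m=10935,n=58,k=-10917)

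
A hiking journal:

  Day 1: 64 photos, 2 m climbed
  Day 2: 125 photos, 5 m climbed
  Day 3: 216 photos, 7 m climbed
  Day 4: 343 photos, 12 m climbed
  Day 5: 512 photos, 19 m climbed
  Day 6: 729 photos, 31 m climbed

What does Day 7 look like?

1000 photos, 50 m climbed

Photos goes 64, 125, 216, 343, 512, 729 → 1000 (perfect cubes: 4³, 5³, 6³, …).
M climbed — each term is the sum of the two before it: 2, 5, 7, 12, 19, 31 → 50.
Putting it together: 1000 photos, 50 m climbed.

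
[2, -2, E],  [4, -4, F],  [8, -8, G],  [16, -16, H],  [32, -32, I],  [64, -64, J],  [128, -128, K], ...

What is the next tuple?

First slot: 2, 4, 8, 16, 32, 64, 128 → 256 (×2 each step).
Second slot — always the negative of the first slot: -2, -4, -8, -16, -32, -64, -128 → -256.
For the letter, letters move forward 1 place in the alphabet: E, F, G, H, I, J, K → L.
So the next tuple is [256, -256, L].

[256, -256, L]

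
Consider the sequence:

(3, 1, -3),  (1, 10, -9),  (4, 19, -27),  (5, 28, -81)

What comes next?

(9, 37, -243)

For the first part, each term is the sum of the two before it: 3, 1, 4, 5 → 9.
Second part: +9 each step, so 1, 10, 19, 28 → 37.
For the third part, ×3 each step: -3, -9, -27, -81 → -243.
Putting it together: (9, 37, -243).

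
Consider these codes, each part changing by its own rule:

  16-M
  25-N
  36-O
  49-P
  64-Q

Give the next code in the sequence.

First component: perfect squares: 4², 5², 6², …; 16, 25, 36, 49, 64 → 81.
Letter: letters move forward 1 place in the alphabet, so M, N, O, P, Q → R.
Putting it together: 81-R.

81-R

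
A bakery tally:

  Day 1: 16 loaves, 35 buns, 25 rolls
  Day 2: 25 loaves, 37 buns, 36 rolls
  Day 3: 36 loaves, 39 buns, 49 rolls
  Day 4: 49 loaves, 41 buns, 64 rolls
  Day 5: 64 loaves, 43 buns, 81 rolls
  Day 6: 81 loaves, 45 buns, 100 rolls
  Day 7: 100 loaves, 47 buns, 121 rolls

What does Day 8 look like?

121 loaves, 49 buns, 144 rolls

Loaves goes 16, 25, 36, 49, 64, 81, 100 → 121 (perfect squares: 4², 5², 6², …).
Buns — +2 each step: 35, 37, 39, 41, 43, 45, 47 → 49.
Rolls — perfect squares: 5², 6², 7², …: 25, 36, 49, 64, 81, 100, 121 → 144.
So the next row is 121 loaves, 49 buns, 144 rolls.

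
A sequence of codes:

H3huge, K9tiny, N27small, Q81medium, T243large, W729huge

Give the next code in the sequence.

Z2187tiny

Letter: H, K, N, Q, T, W → Z (letters move forward 3 places in the alphabet).
Second component — ×3 each step: 3, 9, 27, 81, 243, 729 → 2187.
For the size, repeats huge → tiny → small → medium → large: huge, tiny, small, medium, large, huge → tiny.
Putting it together: Z2187tiny.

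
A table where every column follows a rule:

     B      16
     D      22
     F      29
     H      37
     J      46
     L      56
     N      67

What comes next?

P  79

Letter: letters move forward 2 places in the alphabet; B, D, F, H, J, L, N → P.
Second component: differences are 6, 7, 8, … (increasing by 1 each time), so 16, 22, 29, 37, 46, 56, 67 → 79.
Putting it together: P  79.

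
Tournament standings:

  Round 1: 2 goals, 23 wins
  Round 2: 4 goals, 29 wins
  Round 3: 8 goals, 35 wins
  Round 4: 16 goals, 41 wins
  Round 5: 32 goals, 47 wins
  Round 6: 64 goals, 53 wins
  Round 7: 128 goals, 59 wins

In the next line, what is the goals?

256

Goals: 2, 4, 8, 16, 32, 64, 128 → 256 (×2 each step).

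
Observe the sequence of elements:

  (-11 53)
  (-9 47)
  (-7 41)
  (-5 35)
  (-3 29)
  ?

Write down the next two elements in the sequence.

(-1 23), (1 17)

First coordinate — +2 each step: -11, -9, -7, -5, -3 → -1 → 1.
Second coordinate: −6 each step, so 53, 47, 41, 35, 29 → 23 → 17.
Putting the parts together: (-1 23) and then (1 17).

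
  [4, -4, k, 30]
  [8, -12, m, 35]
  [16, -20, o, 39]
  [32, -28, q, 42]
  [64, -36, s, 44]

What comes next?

[128, -44, u, 45]

First component: 4, 8, 16, 32, 64 → 128 (×2 each step).
Second component goes -4, -12, -20, -28, -36 → -44 (−8 each step).
Letter: letters move forward 2 places in the alphabet; k, m, o, q, s → u.
Fourth component goes 30, 35, 39, 42, 44 → 45 (differences are 5, 4, 3, … (decreasing by 1 each time)).
So the next term is [128, -44, u, 45].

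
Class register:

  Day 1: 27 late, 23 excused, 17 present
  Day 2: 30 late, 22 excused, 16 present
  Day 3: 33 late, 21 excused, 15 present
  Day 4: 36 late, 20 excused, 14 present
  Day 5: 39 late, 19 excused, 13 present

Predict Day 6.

Late: 27, 30, 33, 36, 39 → 42 (+3 each step).
Excused: −1 each step; 23, 22, 21, 20, 19 → 18.
Present: 17, 16, 15, 14, 13 → 12 (always 6 less than the excused).
Putting it together: 42 late, 18 excused, 12 present.

42 late, 18 excused, 12 present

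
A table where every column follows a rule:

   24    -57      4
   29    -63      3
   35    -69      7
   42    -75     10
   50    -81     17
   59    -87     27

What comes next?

69  -93  44

First component — differences are 5, 6, 7, … (increasing by 1 each time): 24, 29, 35, 42, 50, 59 → 69.
Second component: -57, -63, -69, -75, -81, -87 → -93 (−6 each step).
Third component: 4, 3, 7, 10, 17, 27 → 44 (each term is the sum of the two before it).
So the next row is 69  -93  44.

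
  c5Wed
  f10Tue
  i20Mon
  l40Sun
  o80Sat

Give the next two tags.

r160Fri then u320Thu

Letter: letters move forward 3 places in the alphabet, so c, f, i, l, o → r → u.
For the second component, ×2 each step: 5, 10, 20, 40, 80 → 160 → 320.
Day goes Wed, Tue, Mon, Sun, Sat → Fri → Thu (runs backward through the weekdays Mon→Sun).
So the next two tags are r160Fri and u320Thu.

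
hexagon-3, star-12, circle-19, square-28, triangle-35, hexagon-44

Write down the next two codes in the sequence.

star-51, circle-60

Shape: hexagon, star, circle, square, triangle, hexagon → star → circle (repeats hexagon → star → circle → square → triangle).
For the second component, alternating steps +9, +7, +9, +7, …: 3, 12, 19, 28, 35, 44 → 51 → 60.
Putting the parts together: star-51 and then circle-60.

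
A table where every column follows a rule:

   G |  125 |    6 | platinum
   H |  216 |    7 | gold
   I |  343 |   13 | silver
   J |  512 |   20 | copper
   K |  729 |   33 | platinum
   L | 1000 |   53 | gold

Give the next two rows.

For the letter, letters move forward 1 place in the alphabet: G, H, I, J, K, L → M → N.
Second component: perfect cubes: 5³, 6³, 7³, …; 125, 216, 343, 512, 729, 1000 → 1331 → 1728.
Third component: each term is the sum of the two before it; 6, 7, 13, 20, 33, 53 → 86 → 139.
Metal: repeats platinum → gold → silver → copper, so platinum, gold, silver, copper, platinum, gold → silver → copper.
So the next two rows are M  1331  86  silver and N  1728  139  copper.

M  1331  86  silver; N  1728  139  copper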